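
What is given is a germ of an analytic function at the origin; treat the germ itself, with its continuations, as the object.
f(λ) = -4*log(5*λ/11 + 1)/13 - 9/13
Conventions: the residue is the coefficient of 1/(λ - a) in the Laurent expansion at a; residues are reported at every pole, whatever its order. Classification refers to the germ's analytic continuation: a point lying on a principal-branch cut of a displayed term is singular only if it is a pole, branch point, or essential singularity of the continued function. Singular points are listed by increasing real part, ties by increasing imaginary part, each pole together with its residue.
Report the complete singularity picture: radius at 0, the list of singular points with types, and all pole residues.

Radius of convergence at 0: 11/5.
At -11/5: a logarithmic branch point.

Branch term (-4/13)*log(1 - λ/(-11/5)): its argument vanishes at λ = -11/5, a logarithmic branch point, modulus 11/5.
The radius of convergence is the smallest modulus among the singular points: 11/5.


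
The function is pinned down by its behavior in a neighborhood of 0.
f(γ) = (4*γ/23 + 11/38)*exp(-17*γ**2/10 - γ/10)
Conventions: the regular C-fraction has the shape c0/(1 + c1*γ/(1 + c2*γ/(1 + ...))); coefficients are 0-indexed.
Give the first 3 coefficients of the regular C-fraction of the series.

Taylor coefficients (expand at 0): a_0 = 11/38, a_1 = 1267/8740, a_2 = -88807/174800.
c0 = a_0 = 11/38. Peel one level at a time: if S = 1 + c*γ/S' with S'(0) = 1, then c is the γ-coefficient of S and S' = c*γ/(S - 1).
S_1 = c0/f = 1 + (-1267/2530)*γ + (25678749/12801800)*γ^2 + ...; c1 = -1267/2530.
S_2 = c1*γ/(S_1 - 1) = 1 + (25678749/6411020)*γ + ...; c2 = 25678749/6411020.

The regular C-fraction coefficients are [11/38, -1267/2530, 25678749/6411020].


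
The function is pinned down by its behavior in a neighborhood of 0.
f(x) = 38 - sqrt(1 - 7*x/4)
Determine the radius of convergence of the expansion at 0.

The radius of convergence is 4/7.

Branch term (-1)*sqrt(1 - x/(4/7)): its argument vanishes at x = 4/7, a square-root branch point, modulus 4/7.
The radius of convergence is the smallest modulus among the singular points: 4/7.


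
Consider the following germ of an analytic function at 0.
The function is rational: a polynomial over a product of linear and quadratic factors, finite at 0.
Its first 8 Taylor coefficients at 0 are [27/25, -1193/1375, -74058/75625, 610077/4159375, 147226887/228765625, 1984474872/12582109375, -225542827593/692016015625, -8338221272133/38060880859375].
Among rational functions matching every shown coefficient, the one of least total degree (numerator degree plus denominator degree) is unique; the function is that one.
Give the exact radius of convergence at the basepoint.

The radius of convergence is (1/3)*sqrt(15).

No rational of total degree below 3 reproduces all 8 coefficients; solving the [1/2] Pade equations on them gives f(v) = (9/5 - 32*v/15)/(v**2 - 7*v/11 + 5/3), whose expansion matches every shown term.
Denominator factor (v**2 - 7*v/11 + 5/3): discriminant -2273/363, complex-conjugate roots (7/22) + ((1/66)*sqrt(6819))*i and (7/22) - ((1/66)*sqrt(6819))*i; poles of order 1, moduli (1/3)*sqrt(15) and (1/3)*sqrt(15).
The radius of convergence is the smallest modulus among the singular points: (1/3)*sqrt(15).


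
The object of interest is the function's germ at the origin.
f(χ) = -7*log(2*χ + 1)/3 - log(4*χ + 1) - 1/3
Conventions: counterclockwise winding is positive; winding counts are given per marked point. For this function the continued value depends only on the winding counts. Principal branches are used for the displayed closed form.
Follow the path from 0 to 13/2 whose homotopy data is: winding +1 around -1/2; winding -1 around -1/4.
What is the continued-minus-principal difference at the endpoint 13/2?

Continued minus principal equals -(8/3)*pi*i.

The rational part is single-valued and drops out of the difference; each branch term changes only by its own monodromy.
(-7/3)*log(1 - χ/(-1/2)): each positive loop around -1/2 adds 2*pi*i to the log, so winding +1 contributes (-7/3)*(1)*2*pi*i = -(14/3)*pi*i.
(-1)*log(1 - χ/(-1/4)): each positive loop around -1/4 adds 2*pi*i to the log, so winding -1 contributes (-1)*(-1)*2*pi*i = (2)*pi*i.
Summing the contributions at χ = 13/2 gives -(8/3)*pi*i.


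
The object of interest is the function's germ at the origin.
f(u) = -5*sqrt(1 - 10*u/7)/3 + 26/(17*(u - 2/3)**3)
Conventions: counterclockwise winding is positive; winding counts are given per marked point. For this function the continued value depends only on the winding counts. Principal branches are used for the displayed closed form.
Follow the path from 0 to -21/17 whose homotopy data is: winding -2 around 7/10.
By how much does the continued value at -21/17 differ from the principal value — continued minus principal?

The rational part is single-valued and drops out of the difference; each branch term changes only by its own monodromy.
(-5/3)*sqrt(1 - u/(7/10)): winding -2 is even, the square root returns to the same sheet, contribution 0.
Summing the contributions at u = -21/17 gives 0.

Continued minus principal equals 0.


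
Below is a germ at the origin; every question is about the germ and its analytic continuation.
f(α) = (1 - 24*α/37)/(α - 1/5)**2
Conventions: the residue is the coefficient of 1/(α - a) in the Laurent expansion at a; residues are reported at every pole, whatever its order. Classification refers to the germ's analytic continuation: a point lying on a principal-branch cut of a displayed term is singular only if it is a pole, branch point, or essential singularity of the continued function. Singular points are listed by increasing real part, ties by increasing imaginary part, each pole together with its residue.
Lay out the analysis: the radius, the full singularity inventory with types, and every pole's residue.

Radius of convergence at 0: 1/5.
At 1/5: a pole of order 2; residue -24/37.

Denominator factor (α - 1/5)^2: pole of order 2 at 1/5, modulus 1/5.
The radius of convergence is the smallest modulus among the singular points: 1/5.
At the order-2 pole 1/5 set g(α) = (α - (1/5))^2*f(α) = 1 - 24*α/37.
Order-2 pole: residue = g'(a); g'(1/5) = -24/37, so the residue is -24/37.


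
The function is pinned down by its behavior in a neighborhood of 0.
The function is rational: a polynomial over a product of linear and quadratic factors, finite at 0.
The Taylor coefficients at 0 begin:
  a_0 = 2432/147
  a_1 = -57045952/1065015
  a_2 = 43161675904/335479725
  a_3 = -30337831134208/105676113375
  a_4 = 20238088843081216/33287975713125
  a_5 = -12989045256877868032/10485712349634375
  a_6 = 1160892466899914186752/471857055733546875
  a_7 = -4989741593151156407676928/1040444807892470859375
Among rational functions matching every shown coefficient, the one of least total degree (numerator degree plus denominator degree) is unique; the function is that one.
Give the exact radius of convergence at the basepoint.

No rational of total degree below 5 reproduces all 8 coefficients; solving the [1/4] Pade equations on them gives f(z) = (38/3 - 35*z/23)/((z + 7/12)**2*(z**2 - 7*z/10 + 9/4)), whose expansion matches every shown term.
Denominator factor (z + 7/12)^2: pole of order 2 at -7/12, modulus 7/12.
Denominator factor (z**2 - 7*z/10 + 9/4): discriminant -851/100, complex-conjugate roots (7/20) + ((1/20)*sqrt(851))*i and (7/20) - ((1/20)*sqrt(851))*i; poles of order 1, moduli 3/2 and 3/2.
The radius of convergence is the smallest modulus among the singular points: 7/12.

The radius of convergence is 7/12.


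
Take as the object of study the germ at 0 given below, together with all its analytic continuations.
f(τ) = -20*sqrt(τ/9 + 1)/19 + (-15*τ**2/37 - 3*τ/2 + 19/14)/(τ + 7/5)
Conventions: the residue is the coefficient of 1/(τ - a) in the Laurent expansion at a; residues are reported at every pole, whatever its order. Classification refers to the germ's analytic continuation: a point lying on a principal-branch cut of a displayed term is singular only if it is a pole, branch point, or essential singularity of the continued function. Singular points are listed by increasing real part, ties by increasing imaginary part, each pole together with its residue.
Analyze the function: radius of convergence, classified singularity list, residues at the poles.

Denominator factor (τ + 7/5): pole of order 1 at -7/5, modulus 7/5.
Branch term (-20/19)*sqrt(1 - τ/(-9)): its argument vanishes at τ = -9, a square-root branch point, modulus 9.
The radius of convergence is the smallest modulus among the singular points: 7/5.
The branch term is analytic at -7/5 and contributes nothing to the residue; only the rational part matters.
At the order-1 pole -7/5 set g(τ) = (τ - (-7/5))*(rational part) = -15*τ**2/37 - 3*τ/2 + 19/14.
Simple pole: residue = g(a) at a = -7/5, which is 3448/1295.
List the singular points by increasing real part (a conjugate pair: the negative imaginary part first).

Radius of convergence at 0: 7/5.
At -9: an algebraic (square-root) branch point.
At -7/5: a pole of order 1; residue 3448/1295.


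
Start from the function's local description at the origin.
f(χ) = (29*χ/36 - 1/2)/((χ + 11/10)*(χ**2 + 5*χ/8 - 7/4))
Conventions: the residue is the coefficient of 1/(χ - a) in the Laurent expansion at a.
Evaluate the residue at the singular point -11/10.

At the order-1 pole -11/10 set g(χ) = (χ - (-11/10))*f(χ) = (29*χ/36 - 1/2)/(χ**2 + 5*χ/8 - 7/4).
Simple pole: residue = g(a) at a = -11/10, which is 4990/4419.

The residue is 4990/4419.


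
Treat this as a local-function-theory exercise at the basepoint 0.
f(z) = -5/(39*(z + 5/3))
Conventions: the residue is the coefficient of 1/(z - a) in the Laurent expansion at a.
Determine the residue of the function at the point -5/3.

At the order-1 pole -5/3 set g(z) = (z - (-5/3))*f(z) = -5/39.
Simple pole: residue = g(a) at a = -5/3, which is -5/39.

The residue is -5/39.


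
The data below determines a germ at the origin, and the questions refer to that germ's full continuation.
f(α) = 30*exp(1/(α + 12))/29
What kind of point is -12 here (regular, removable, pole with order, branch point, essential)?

The exponent 1/(α - (-12)) has a pole at -12, so exp(1/(α - (-12))) takes every nonzero value near it: an essential singularity (not a pole of any order).

The point is an essential singularity.


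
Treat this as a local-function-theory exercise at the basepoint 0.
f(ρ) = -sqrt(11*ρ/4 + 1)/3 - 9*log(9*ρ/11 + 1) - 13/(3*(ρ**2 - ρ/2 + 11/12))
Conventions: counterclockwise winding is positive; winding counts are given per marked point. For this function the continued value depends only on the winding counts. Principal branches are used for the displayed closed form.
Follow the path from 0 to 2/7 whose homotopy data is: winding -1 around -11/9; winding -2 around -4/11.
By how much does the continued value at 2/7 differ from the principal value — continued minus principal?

The rational part is single-valued and drops out of the difference; each branch term changes only by its own monodromy.
(-1/3)*sqrt(1 - ρ/(-4/11)): winding -2 is even, the square root returns to the same sheet, contribution 0.
(-9)*log(1 - ρ/(-11/9)): each positive loop around -11/9 adds 2*pi*i to the log, so winding -1 contributes (-9)*(-1)*2*pi*i = (18)*pi*i.
Summing the contributions at ρ = 2/7 gives (18)*pi*i.

Continued minus principal equals (18)*pi*i.


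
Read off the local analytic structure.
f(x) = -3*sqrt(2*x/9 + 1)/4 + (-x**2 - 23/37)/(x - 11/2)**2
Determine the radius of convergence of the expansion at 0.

The radius of convergence is 9/2.

Denominator factor (x - 11/2)^2: pole of order 2 at 11/2, modulus 11/2.
Branch term (-3/4)*sqrt(1 - x/(-9/2)): its argument vanishes at x = -9/2, a square-root branch point, modulus 9/2.
The radius of convergence is the smallest modulus among the singular points: 9/2.


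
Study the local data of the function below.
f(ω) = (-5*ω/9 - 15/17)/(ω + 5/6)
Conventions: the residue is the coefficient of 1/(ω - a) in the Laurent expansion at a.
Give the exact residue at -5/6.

At the order-1 pole -5/6 set g(ω) = (ω - (-5/6))*f(ω) = -5*ω/9 - 15/17.
Simple pole: residue = g(a) at a = -5/6, which is -385/918.

The residue is -385/918.


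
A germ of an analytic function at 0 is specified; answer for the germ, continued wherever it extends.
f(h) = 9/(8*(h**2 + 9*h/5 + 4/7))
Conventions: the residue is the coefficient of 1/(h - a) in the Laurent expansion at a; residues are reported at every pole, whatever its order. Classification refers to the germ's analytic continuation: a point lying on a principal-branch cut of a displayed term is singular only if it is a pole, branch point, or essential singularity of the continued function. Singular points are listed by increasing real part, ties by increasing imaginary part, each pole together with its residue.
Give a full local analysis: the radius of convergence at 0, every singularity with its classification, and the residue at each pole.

Radius of convergence at 0: 9/10 - (1/70)*sqrt(1169).
At -9/10 - (1/70)*sqrt(1169): a pole of order 1; residue -(45/1336)*sqrt(1169).
At -9/10 + (1/70)*sqrt(1169): a pole of order 1; residue (45/1336)*sqrt(1169).

Denominator factor (h**2 + 9*h/5 + 4/7): discriminant 167/175, real irrational roots -9/10 + (1/70)*sqrt(1169) and -9/10 - (1/70)*sqrt(1169); poles of order 1, moduli 9/10 - (1/70)*sqrt(1169) and 9/10 + (1/70)*sqrt(1169).
The radius of convergence is the smallest modulus among the singular points: 9/10 - (1/70)*sqrt(1169).
The factor h**2 + 9*h/5 + 4/7 splits as (h - a)(h - a') with a = -9/10 - (1/70)*sqrt(1169), a' = -9/10 + (1/70)*sqrt(1169). At the order-1 pole a set g(h) = (h - a)*f(h) = [9/8] / (h - a').
Simple pole: residue = g(a) at a = -9/10 - (1/70)*sqrt(1169), which is -(45/1336)*sqrt(1169).
The factor h**2 + 9*h/5 + 4/7 splits as (h - a)(h - a') with a = -9/10 + (1/70)*sqrt(1169), a' = -9/10 - (1/70)*sqrt(1169). At the order-1 pole a set g(h) = (h - a)*f(h) = [9/8] / (h - a').
Simple pole: residue = g(a) at a = -9/10 + (1/70)*sqrt(1169), which is (45/1336)*sqrt(1169).
List the singular points by increasing real part (a conjugate pair: the negative imaginary part first).


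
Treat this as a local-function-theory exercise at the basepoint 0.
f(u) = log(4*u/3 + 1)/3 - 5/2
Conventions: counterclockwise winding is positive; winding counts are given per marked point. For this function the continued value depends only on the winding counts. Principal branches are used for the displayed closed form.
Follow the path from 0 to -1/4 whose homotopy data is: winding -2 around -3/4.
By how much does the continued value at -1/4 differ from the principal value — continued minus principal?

Continued minus principal equals -(4/3)*pi*i.

The rational part is single-valued and drops out of the difference; each branch term changes only by its own monodromy.
(1/3)*log(1 - u/(-3/4)): each positive loop around -3/4 adds 2*pi*i to the log, so winding -2 contributes (1/3)*(-2)*2*pi*i = -(4/3)*pi*i.
Summing the contributions at u = -1/4 gives -(4/3)*pi*i.


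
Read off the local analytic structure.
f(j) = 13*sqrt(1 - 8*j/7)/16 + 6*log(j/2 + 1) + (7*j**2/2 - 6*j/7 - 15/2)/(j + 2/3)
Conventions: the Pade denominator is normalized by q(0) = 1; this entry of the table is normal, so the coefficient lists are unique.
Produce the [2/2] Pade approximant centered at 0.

Taylor coefficients needed (expand at 0): a_0 = -167/16, a_1 = 145/8, a_2 = -14909/784, a_3 = 300469/10976, a_4 = -6292423/153664.
Write the denominator as Q(j) = 1 + q1*j + q2*j^2. Requiring Q*f - P = O(j^5) with deg P <= 2 kills the coefficients of j^3..j^4 in Q*f:
  j^3: a_3 + q1*a_2 + q2*a_1 = 0, i.e. 300469/10976 + (-14909/784)*q1 + (145/8)*q2 = 0.
  j^4: a_4 + q1*a_3 + q2*a_2 = 0, i.e. -6292423/153664 + (300469/10976)*q1 + (-14909/784)*q2 = 0.
Solving this linear system: q1 = 476779256/289442139, q2 = 1766057273/8104379892.
The numerator is Q*f truncated at degree 2: P0 = a_0 = -167/16; P1 = a_1 + q1*a_0 = 2158042279/2315537112; P2 = a_2 + q1*a_1 + q2*a_0 = 370211455119/43223359424.

The Pade approximant has numerator coefficients [-167/16, 2158042279/2315537112, 370211455119/43223359424]; denominator coefficients [1, 476779256/289442139, 1766057273/8104379892].


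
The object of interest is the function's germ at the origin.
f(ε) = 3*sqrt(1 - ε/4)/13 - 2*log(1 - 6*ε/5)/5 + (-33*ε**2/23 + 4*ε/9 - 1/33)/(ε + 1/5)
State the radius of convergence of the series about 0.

The radius of convergence is 1/5.

Denominator factor (ε + 1/5): pole of order 1 at -1/5, modulus 1/5.
Branch term (3/13)*sqrt(1 - ε/(4)): its argument vanishes at ε = 4, a square-root branch point, modulus 4.
Branch term (-2/5)*log(1 - ε/(5/6)): its argument vanishes at ε = 5/6, a logarithmic branch point, modulus 5/6.
The radius of convergence is the smallest modulus among the singular points: 1/5.


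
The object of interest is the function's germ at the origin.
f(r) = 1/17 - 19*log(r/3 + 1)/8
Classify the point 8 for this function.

There is no denominator, hence no pole anywhere.
Branch term log(1 - r/(-3)): argument at 8 is 11/3, nonzero, so 8 is not its branch point (a point on a principal cut is still regular for the continued germ).
So the germ continues analytically to 8.

The point is a regular point.


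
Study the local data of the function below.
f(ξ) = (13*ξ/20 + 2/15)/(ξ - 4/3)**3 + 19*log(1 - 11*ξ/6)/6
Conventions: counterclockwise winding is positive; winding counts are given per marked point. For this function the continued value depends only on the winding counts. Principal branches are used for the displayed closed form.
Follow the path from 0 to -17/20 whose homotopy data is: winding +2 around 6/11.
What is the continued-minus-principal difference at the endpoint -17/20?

The rational part is single-valued and drops out of the difference; each branch term changes only by its own monodromy.
(19/6)*log(1 - ξ/(6/11)): each positive loop around 6/11 adds 2*pi*i to the log, so winding +2 contributes (19/6)*(2)*2*pi*i = (38/3)*pi*i.
Summing the contributions at ξ = -17/20 gives (38/3)*pi*i.

Continued minus principal equals (38/3)*pi*i.


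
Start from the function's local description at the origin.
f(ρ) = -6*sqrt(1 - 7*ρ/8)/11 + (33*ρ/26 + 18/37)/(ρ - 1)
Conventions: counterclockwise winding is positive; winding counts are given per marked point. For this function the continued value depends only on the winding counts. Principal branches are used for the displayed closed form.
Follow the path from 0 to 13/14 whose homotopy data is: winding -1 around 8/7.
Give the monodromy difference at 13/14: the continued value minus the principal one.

Continued minus principal equals (3/11)*sqrt(3).

The rational part is single-valued and drops out of the difference; each branch term changes only by its own monodromy.
(-6/11)*sqrt(1 - ρ/(8/7)): winding -1 is odd, the square root flips sign, contributing -2*(-6/11)*sqrt(1 - (13/14)/(8/7)) = -2*(-6/11)*sqrt(3/16) = (3/11)*sqrt(3).
Summing the contributions at ρ = 13/14 gives (3/11)*sqrt(3).


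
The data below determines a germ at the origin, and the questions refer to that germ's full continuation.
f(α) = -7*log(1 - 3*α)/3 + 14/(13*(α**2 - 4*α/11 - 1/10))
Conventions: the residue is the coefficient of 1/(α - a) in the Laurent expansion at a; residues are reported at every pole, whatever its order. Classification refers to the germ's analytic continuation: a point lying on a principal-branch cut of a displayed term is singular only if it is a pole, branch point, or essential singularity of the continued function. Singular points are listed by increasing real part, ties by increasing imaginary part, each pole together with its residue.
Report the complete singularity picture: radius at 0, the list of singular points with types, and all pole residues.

Radius of convergence at 0: -2/11 + (1/110)*sqrt(1610).
At 2/11 - (1/110)*sqrt(1610): a pole of order 1; residue -(11/299)*sqrt(1610).
At 1/3: a logarithmic branch point.
At 2/11 + (1/110)*sqrt(1610): a pole of order 1; residue (11/299)*sqrt(1610).

Denominator factor (α**2 - 4*α/11 - 1/10): discriminant 322/605, real irrational roots 2/11 + (1/110)*sqrt(1610) and 2/11 - (1/110)*sqrt(1610); poles of order 1, moduli 2/11 + (1/110)*sqrt(1610) and -2/11 + (1/110)*sqrt(1610).
Branch term (-7/3)*log(1 - α/(1/3)): its argument vanishes at α = 1/3, a logarithmic branch point, modulus 1/3.
The radius of convergence is the smallest modulus among the singular points: -2/11 + (1/110)*sqrt(1610).
The branch term is analytic at 2/11 - (1/110)*sqrt(1610) and contributes nothing to the residue; only the rational part matters.
The factor α**2 - 4*α/11 - 1/10 splits as (α - a)(α - a') with a = 2/11 - (1/110)*sqrt(1610), a' = 2/11 + (1/110)*sqrt(1610). At the order-1 pole a set g(α) = (α - a)*(rational part) = [14/13] / (α - a').
Simple pole: residue = g(a) at a = 2/11 - (1/110)*sqrt(1610), which is -(11/299)*sqrt(1610).
The branch term is analytic at 2/11 + (1/110)*sqrt(1610) and contributes nothing to the residue; only the rational part matters.
The factor α**2 - 4*α/11 - 1/10 splits as (α - a)(α - a') with a = 2/11 + (1/110)*sqrt(1610), a' = 2/11 - (1/110)*sqrt(1610). At the order-1 pole a set g(α) = (α - a)*(rational part) = [14/13] / (α - a').
Simple pole: residue = g(a) at a = 2/11 + (1/110)*sqrt(1610), which is (11/299)*sqrt(1610).
List the singular points by increasing real part (a conjugate pair: the negative imaginary part first).


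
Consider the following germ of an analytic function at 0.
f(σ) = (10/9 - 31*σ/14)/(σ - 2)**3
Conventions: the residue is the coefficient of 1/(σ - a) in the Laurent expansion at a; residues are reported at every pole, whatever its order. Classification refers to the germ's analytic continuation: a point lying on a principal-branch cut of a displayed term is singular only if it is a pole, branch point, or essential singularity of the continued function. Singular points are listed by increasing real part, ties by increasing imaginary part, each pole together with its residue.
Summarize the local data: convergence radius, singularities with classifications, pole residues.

Radius of convergence at 0: 2.
At 2: a pole of order 3; residue 0.

Denominator factor (σ - 2)^3: pole of order 3 at 2, modulus 2.
The radius of convergence is the smallest modulus among the singular points: 2.
At the order-3 pole 2 set g(σ) = (σ - (2))^3*f(σ) = 10/9 - 31*σ/14.
Order-3 pole: residue = g''(a)/2; g''(2) = 0, so the residue is 0.


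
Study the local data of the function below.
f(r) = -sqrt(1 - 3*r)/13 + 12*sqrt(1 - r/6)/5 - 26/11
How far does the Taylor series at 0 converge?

The radius of convergence is 1/3.

Branch term (-1/13)*sqrt(1 - r/(1/3)): its argument vanishes at r = 1/3, a square-root branch point, modulus 1/3.
Branch term (12/5)*sqrt(1 - r/(6)): its argument vanishes at r = 6, a square-root branch point, modulus 6.
The radius of convergence is the smallest modulus among the singular points: 1/3.


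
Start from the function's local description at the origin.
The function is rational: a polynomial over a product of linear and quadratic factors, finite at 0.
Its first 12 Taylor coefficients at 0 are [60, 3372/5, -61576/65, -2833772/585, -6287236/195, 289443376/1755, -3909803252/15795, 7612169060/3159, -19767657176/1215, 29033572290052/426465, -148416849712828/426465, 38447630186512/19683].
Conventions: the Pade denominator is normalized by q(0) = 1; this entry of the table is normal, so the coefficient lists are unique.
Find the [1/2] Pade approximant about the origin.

The Pade approximant has numerator coefficients [60, 37167187264/51964935]; denominator coefficients [1, 21220351/31178961, 3298867987/405326493].

Taylor coefficients needed (read off): a_0 = 60, a_1 = 3372/5, a_2 = -61576/65, a_3 = -2833772/585.
Write the denominator as Q(κ) = 1 + q1*κ + q2*κ^2. Requiring Q*f - P = O(κ^4) with deg P <= 1 kills the coefficients of κ^2..κ^3 in Q*f:
  κ^2: a_2 + q1*a_1 + q2*a_0 = 0, i.e. -61576/65 + (3372/5)*q1 + (60)*q2 = 0.
  κ^3: a_3 + q1*a_2 + q2*a_1 = 0, i.e. -2833772/585 + (-61576/65)*q1 + (3372/5)*q2 = 0.
Solving this linear system: q1 = 21220351/31178961, q2 = 3298867987/405326493.
The numerator is Q*f truncated at degree 1: P0 = a_0 = 60; P1 = a_1 + q1*a_0 = 37167187264/51964935.


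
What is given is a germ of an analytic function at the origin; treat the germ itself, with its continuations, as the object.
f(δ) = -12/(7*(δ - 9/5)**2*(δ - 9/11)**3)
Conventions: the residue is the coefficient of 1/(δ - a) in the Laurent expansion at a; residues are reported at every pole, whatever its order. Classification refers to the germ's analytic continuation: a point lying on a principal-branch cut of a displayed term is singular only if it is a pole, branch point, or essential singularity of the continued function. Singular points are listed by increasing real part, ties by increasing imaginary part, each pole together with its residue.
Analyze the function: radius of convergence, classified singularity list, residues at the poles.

Radius of convergence at 0: 9/11.
At 9/11: a pole of order 3; residue -9150625/1653372.
At 9/5: a pole of order 2; residue 9150625/1653372.

Denominator factor (δ - 9/11)^3: pole of order 3 at 9/11, modulus 9/11.
Denominator factor (δ - 9/5)^2: pole of order 2 at 9/5, modulus 9/5.
The radius of convergence is the smallest modulus among the singular points: 9/11.
At the order-3 pole 9/11 set g(δ) = (δ - (9/11))^3*f(δ) = -12/(7*(δ - 9/5)**2).
Order-3 pole: residue = g''(a)/2; g''(9/11) = -9150625/826686, so the residue is -9150625/1653372.
At the order-2 pole 9/5 set g(δ) = (δ - (9/5))^2*f(δ) = -12/(7*(δ - 9/11)**3).
Order-2 pole: residue = g'(a); g'(9/5) = 9150625/1653372, so the residue is 9150625/1653372.
List the singular points by increasing real part (a conjugate pair: the negative imaginary part first).


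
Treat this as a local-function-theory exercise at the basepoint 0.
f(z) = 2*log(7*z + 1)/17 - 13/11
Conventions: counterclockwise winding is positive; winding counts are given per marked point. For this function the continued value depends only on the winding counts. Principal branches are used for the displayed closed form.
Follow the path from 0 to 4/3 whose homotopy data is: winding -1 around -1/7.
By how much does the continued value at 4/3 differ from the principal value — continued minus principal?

The rational part is single-valued and drops out of the difference; each branch term changes only by its own monodromy.
(2/17)*log(1 - z/(-1/7)): each positive loop around -1/7 adds 2*pi*i to the log, so winding -1 contributes (2/17)*(-1)*2*pi*i = -(4/17)*pi*i.
Summing the contributions at z = 4/3 gives -(4/17)*pi*i.

Continued minus principal equals -(4/17)*pi*i.


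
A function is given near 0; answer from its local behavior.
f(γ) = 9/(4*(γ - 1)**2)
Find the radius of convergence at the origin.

Denominator factor (γ - 1)^2: pole of order 2 at 1, modulus 1.
The radius of convergence is the smallest modulus among the singular points: 1.

The radius of convergence is 1.


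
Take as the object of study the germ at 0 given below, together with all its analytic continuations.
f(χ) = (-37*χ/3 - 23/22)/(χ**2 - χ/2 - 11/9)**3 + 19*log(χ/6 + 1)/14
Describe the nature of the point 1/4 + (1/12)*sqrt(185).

The denominator factor χ**2 - χ/2 - 11/9 vanishes at 1/4 + (1/12)*sqrt(185) and appears to the power 3; the numerator there equals -545/132 - (37/36)*sqrt(185), nonzero, and no other factor vanishes.
The branch terms are analytic at this point.
Hence a pole whose order is the multiplicity, 3.

The point is a pole of order 3.


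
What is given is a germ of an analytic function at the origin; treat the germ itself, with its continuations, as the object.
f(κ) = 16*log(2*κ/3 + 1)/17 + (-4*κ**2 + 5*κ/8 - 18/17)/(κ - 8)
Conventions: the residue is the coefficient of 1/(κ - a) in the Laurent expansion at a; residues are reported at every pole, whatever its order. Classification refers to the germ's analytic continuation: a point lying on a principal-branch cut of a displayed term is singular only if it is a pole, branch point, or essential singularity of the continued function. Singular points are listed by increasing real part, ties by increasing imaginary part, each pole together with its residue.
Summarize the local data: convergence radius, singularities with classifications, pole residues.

Radius of convergence at 0: 3/2.
At -3/2: a logarithmic branch point.
At 8: a pole of order 1; residue -4285/17.

Denominator factor (κ - 8): pole of order 1 at 8, modulus 8.
Branch term (16/17)*log(1 - κ/(-3/2)): its argument vanishes at κ = -3/2, a logarithmic branch point, modulus 3/2.
The radius of convergence is the smallest modulus among the singular points: 3/2.
The branch term is analytic at 8 and contributes nothing to the residue; only the rational part matters.
At the order-1 pole 8 set g(κ) = (κ - (8))*(rational part) = -4*κ**2 + 5*κ/8 - 18/17.
Simple pole: residue = g(a) at a = 8, which is -4285/17.
List the singular points by increasing real part (a conjugate pair: the negative imaginary part first).


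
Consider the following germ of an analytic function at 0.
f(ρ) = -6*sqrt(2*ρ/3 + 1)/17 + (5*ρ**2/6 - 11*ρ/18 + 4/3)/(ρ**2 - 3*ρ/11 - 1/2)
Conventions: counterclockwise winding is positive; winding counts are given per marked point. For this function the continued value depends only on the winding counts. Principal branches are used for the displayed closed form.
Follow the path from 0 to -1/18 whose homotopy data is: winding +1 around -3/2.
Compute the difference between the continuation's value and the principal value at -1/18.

The rational part is single-valued and drops out of the difference; each branch term changes only by its own monodromy.
(-6/17)*sqrt(1 - ρ/(-3/2)): winding +1 is odd, the square root flips sign, contributing -2*(-6/17)*sqrt(1 - (-1/18)/(-3/2)) = -2*(-6/17)*sqrt(26/27) = (4/51)*sqrt(78).
Summing the contributions at ρ = -1/18 gives (4/51)*sqrt(78).

Continued minus principal equals (4/51)*sqrt(78).


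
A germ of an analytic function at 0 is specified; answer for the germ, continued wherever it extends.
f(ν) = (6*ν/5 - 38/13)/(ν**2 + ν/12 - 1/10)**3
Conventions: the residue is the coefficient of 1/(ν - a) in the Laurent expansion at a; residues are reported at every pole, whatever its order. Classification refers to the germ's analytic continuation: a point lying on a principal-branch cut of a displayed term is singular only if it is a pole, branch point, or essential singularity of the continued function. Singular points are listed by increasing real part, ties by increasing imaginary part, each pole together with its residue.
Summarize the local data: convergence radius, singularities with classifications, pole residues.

Radius of convergence at 0: -1/24 + (1/120)*sqrt(1465).
At -1/24 - (1/120)*sqrt(1465): a pole of order 3; residue (1442603520/326998841)*sqrt(1465).
At -1/24 + (1/120)*sqrt(1465): a pole of order 3; residue -(1442603520/326998841)*sqrt(1465).

Denominator factor (ν**2 + ν/12 - 1/10)^3: discriminant 293/720, real irrational roots -1/24 + (1/120)*sqrt(1465) and -1/24 - (1/120)*sqrt(1465); poles of order 3, moduli -1/24 + (1/120)*sqrt(1465) and 1/24 + (1/120)*sqrt(1465).
The radius of convergence is the smallest modulus among the singular points: -1/24 + (1/120)*sqrt(1465).
The factor ν**2 + ν/12 - 1/10 splits as (ν - a)(ν - a') with a = -1/24 - (1/120)*sqrt(1465), a' = -1/24 + (1/120)*sqrt(1465). At the order-3 pole a set g(ν) = (ν - a)^3*f(ν) = [6*ν/5 - 38/13] / (ν - a')^3.
Order-3 pole: residue = g''(a)/2; g''(-1/24 - (1/120)*sqrt(1465)) = (2885207040/326998841)*sqrt(1465), so the residue is (1442603520/326998841)*sqrt(1465).
The factor ν**2 + ν/12 - 1/10 splits as (ν - a)(ν - a') with a = -1/24 + (1/120)*sqrt(1465), a' = -1/24 - (1/120)*sqrt(1465). At the order-3 pole a set g(ν) = (ν - a)^3*f(ν) = [6*ν/5 - 38/13] / (ν - a')^3.
Order-3 pole: residue = g''(a)/2; g''(-1/24 + (1/120)*sqrt(1465)) = -(2885207040/326998841)*sqrt(1465), so the residue is -(1442603520/326998841)*sqrt(1465).
List the singular points by increasing real part (a conjugate pair: the negative imaginary part first).


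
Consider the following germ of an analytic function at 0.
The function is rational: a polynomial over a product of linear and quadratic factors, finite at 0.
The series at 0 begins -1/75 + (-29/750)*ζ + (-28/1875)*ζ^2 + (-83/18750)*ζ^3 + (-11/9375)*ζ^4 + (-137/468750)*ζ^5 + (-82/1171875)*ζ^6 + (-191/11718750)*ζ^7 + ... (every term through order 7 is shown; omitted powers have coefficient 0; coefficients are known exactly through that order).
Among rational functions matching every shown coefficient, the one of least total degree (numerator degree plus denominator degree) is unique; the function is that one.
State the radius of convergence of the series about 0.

No rational of total degree below 3 reproduces all 8 coefficients; solving the [1/2] Pade equations on them gives f(ζ) = (-5*ζ/6 - 1/3)/(ζ - 5)**2, whose expansion matches every shown term.
Denominator factor (ζ - 5)^2: pole of order 2 at 5, modulus 5.
The radius of convergence is the smallest modulus among the singular points: 5.

The radius of convergence is 5.


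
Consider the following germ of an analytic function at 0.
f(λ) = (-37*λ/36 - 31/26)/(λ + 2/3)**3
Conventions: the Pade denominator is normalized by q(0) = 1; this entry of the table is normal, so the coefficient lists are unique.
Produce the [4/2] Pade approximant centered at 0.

Taylor coefficients needed (expand at 0): a_0 = -837/208, a_1 = 3045/208, a_2 = -32211/832, a_3 = 37017/416, a_4 = -627345/3328, a_5 = 1258983/3328, a_6 = -9721215/13312.
Write the denominator as Q(λ) = 1 + q1*λ + q2*λ^2. Requiring Q*f - P = O(λ^7) with deg P <= 4 kills the coefficients of λ^5..λ^6 in Q*f:
  λ^5: a_5 + q1*a_4 + q2*a_3 = 0, i.e. 1258983/3328 + (-627345/3328)*q1 + (37017/416)*q2 = 0.
  λ^6: a_6 + q1*a_5 + q2*a_4 = 0, i.e. -9721215/13312 + (1258983/3328)*q1 + (-627345/3328)*q2 = 0.
Solving this linear system: q1 = 10686825/3159817, q2 = 36823221/12639268.
The numerator is Q*f truncated at degree 4: P0 = a_0 = -837/208; P1 = a_1 + q1*a_0 = 42298140/41077621; P2 = a_2 + q1*a_1 + q2*a_0 = -38068326/41077621; P3 = a_3 + q1*a_2 + q2*a_1 = 57102489/82155242; P4 = a_4 + q1*a_3 + q2*a_2 = -57102489/164310484.

The Pade approximant has numerator coefficients [-837/208, 42298140/41077621, -38068326/41077621, 57102489/82155242, -57102489/164310484]; denominator coefficients [1, 10686825/3159817, 36823221/12639268].


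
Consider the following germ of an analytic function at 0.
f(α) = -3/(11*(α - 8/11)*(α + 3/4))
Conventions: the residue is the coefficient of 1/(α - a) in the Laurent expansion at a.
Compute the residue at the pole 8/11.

At the order-1 pole 8/11 set g(α) = (α - (8/11))*f(α) = -3/(11*(α + 3/4)).
Simple pole: residue = g(a) at a = 8/11, which is -12/65.

The residue is -12/65.


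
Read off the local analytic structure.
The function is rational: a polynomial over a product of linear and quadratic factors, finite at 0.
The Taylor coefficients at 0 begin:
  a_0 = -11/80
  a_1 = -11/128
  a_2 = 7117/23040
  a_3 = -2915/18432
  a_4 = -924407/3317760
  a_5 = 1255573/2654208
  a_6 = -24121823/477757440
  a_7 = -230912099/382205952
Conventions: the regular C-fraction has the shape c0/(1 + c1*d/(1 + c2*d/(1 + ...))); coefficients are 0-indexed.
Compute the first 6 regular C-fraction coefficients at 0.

The regular C-fraction coefficients are [-11/80, -5/8, 1519/360, -179492/68355, -43039775/545296696, -50127/358984].

Taylor coefficients (read off): a_0 = -11/80, a_1 = -11/128, a_2 = 7117/23040, a_3 = -2915/18432, a_4 = -924407/3317760, a_5 = 1255573/2654208.
c0 = a_0 = -11/80. Peel one level at a time: if S = 1 + c*d/S' with S'(0) = 1, then c is the d-coefficient of S and S' = c*d/(S - 1).
S_1 = c0/f = 1 + (-5/8)*d + (1519/576)*d^2 + ...; c1 = -5/8.
S_2 = c1*d/(S_1 - 1) = 1 + (1519/360)*d + (44873/4050)*d^2 + ...; c2 = 1519/360.
S_3 = c2*d/(S_2 - 1) = 1 + (-179492/68355)*d + (-8607955/41532498)*d^2 + ...; c3 = -179492/68355.
S_4 = c3*d/(S_3 - 1) = 1 + (-43039775/545296696)*d + (-1420312575/128869512256)*d^2 + ...; c4 = -43039775/545296696.
S_5 = c4*d/(S_4 - 1) = 1 + (-50127/358984)*d + ...; c5 = -50127/358984.


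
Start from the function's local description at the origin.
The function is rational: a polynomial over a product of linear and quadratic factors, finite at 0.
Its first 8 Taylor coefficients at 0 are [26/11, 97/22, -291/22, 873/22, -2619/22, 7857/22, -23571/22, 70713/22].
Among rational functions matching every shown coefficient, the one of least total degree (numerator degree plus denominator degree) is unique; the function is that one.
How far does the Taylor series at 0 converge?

The radius of convergence is 1/3.

No rational of total degree below 2 reproduces all 8 coefficients; solving the [1/1] Pade equations on them gives f(v) = (23*v/6 + 26/33)/(v + 1/3), whose expansion matches every shown term.
Denominator factor (v + 1/3): pole of order 1 at -1/3, modulus 1/3.
The radius of convergence is the smallest modulus among the singular points: 1/3.


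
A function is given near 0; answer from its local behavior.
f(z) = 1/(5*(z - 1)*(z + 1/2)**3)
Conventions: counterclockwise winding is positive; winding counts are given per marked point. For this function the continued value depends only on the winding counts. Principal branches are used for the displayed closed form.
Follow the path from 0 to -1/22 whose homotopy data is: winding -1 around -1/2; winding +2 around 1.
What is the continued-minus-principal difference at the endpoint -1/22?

Continued minus principal equals 0.

The function is rational, hence single-valued: continuing it around any pole returns the same value, so the difference is 0.


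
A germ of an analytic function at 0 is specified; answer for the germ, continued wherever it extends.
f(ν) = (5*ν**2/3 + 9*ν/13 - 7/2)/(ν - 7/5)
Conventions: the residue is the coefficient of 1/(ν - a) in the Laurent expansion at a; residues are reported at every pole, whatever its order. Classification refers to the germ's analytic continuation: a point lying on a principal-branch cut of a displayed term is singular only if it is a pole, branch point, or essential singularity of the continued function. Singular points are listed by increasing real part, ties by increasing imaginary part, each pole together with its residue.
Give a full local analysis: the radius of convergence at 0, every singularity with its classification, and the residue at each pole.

Radius of convergence at 0: 7/5.
At 7/5: a pole of order 1; residue 287/390.

Denominator factor (ν - 7/5): pole of order 1 at 7/5, modulus 7/5.
The radius of convergence is the smallest modulus among the singular points: 7/5.
At the order-1 pole 7/5 set g(ν) = (ν - (7/5))*f(ν) = 5*ν**2/3 + 9*ν/13 - 7/2.
Simple pole: residue = g(a) at a = 7/5, which is 287/390.


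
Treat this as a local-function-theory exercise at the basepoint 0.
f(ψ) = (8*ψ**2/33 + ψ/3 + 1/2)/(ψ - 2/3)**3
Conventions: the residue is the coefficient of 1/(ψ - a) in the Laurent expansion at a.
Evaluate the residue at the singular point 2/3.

The residue is 8/33.

At the order-3 pole 2/3 set g(ψ) = (ψ - (2/3))^3*f(ψ) = 8*ψ**2/33 + ψ/3 + 1/2.
Order-3 pole: residue = g''(a)/2; g''(2/3) = 16/33, so the residue is 8/33.


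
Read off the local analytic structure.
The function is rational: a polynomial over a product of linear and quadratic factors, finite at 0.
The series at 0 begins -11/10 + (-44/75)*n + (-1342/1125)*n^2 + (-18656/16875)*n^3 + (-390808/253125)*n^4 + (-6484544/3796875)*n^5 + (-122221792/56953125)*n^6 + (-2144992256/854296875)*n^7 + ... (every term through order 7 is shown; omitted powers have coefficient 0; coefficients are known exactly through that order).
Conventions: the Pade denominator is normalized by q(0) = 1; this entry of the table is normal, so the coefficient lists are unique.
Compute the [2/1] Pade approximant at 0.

The Pade approximant has numerator coefficients [-11/10, 132/305, -198/305]; denominator coefficients [1, -848/915].

Taylor coefficients needed (read off): a_0 = -11/10, a_1 = -44/75, a_2 = -1342/1125, a_3 = -18656/16875.
Write the denominator as Q(n) = 1 + q1*n. Requiring Q*f - P = O(n^4) with deg P <= 2 kills the coefficients of n^3..n^3 in Q*f:
  n^3: a_3 + q1*a_2 = 0, i.e. -18656/16875 + (-1342/1125)*q1 = 0.
Solving this linear system: q1 = -848/915.
The numerator is Q*f truncated at degree 2: P0 = a_0 = -11/10; P1 = a_1 + q1*a_0 = 132/305; P2 = a_2 + q1*a_1 = -198/305.
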